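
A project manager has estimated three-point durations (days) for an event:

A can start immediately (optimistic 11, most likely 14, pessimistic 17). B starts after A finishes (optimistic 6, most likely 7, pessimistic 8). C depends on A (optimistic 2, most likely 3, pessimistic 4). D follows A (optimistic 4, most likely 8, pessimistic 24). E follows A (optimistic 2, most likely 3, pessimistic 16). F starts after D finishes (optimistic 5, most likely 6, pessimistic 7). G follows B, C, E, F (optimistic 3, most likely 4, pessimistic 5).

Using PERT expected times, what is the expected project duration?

te_A = (11 + 4·14 + 17)/6 = 84/6 = 14
te_B = (6 + 4·7 + 8)/6 = 42/6 = 7
te_C = (2 + 4·3 + 4)/6 = 18/6 = 3
te_D = (4 + 4·8 + 24)/6 = 60/6 = 10
te_E = (2 + 4·3 + 16)/6 = 30/6 = 5
te_F = (5 + 4·6 + 7)/6 = 36/6 = 6
te_G = (3 + 4·4 + 5)/6 = 24/6 = 4

Forward pass:
ES_A = 0; EF_A = 14
ES_B = 14; EF_B = 14+7 = 21
ES_C = 14; EF_C = 14+3 = 17
ES_D = 14; EF_D = 14+10 = 24
ES_E = 14; EF_E = 14+5 = 19
ES_F = 24; EF_F = 24+6 = 30
ES_G = max(EF_B=21, EF_C=17, EF_E=19, EF_F=30) = 30; EF_G = 30+4 = 34
Expected project duration μ = 34 days. Critical path: A → D → F → G.

34 days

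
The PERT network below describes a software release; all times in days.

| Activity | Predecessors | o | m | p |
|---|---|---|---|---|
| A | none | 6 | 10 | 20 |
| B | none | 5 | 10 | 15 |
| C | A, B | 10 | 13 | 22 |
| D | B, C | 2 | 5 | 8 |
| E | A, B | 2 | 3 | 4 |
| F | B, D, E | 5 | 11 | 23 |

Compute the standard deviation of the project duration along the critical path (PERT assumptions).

te_A = (6 + 4·10 + 20)/6 = 66/6 = 11; σ²_A = ((20−6)/6)² = 5.444
te_B = (5 + 4·10 + 15)/6 = 60/6 = 10; σ²_B = ((15−5)/6)² = 2.778
te_C = (10 + 4·13 + 22)/6 = 84/6 = 14; σ²_C = ((22−10)/6)² = 4.000
te_D = (2 + 4·5 + 8)/6 = 30/6 = 5; σ²_D = ((8−2)/6)² = 1.000
te_E = (2 + 4·3 + 4)/6 = 18/6 = 3; σ²_E = ((4−2)/6)² = 0.111
te_F = (5 + 4·11 + 23)/6 = 72/6 = 12; σ²_F = ((23−5)/6)² = 9.000

Forward pass:
ES_A = 0; EF_A = 11
ES_B = 0; EF_B = 10
ES_C = max(EF_A=11, EF_B=10) = 11; EF_C = 11+14 = 25
ES_D = max(EF_B=10, EF_C=25) = 25; EF_D = 25+5 = 30
ES_E = max(EF_A=11, EF_B=10) = 11; EF_E = 11+3 = 14
ES_F = max(EF_B=10, EF_D=30, EF_E=14) = 30; EF_F = 30+12 = 42
Expected project duration μ = 42 days. Critical path: A → C → D → F.

Variance along critical path = 5.444 + 4.000 + 1.000 + 9.000 = 19.444
σ = √19.444 = 4.410 days

4.41 days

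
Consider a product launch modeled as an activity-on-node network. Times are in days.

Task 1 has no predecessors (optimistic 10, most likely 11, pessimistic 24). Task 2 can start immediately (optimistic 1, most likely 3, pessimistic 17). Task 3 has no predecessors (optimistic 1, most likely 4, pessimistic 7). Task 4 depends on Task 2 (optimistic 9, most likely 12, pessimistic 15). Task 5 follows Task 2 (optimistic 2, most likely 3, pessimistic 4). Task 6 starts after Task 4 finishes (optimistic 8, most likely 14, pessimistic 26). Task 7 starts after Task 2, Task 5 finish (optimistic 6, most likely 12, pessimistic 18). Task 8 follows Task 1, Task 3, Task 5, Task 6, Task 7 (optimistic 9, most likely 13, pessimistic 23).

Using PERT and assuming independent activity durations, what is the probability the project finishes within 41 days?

0.146

te_Task 1 = (10 + 4·11 + 24)/6 = 78/6 = 13; σ²_Task 1 = ((24−10)/6)² = 5.444
te_Task 2 = (1 + 4·3 + 17)/6 = 30/6 = 5; σ²_Task 2 = ((17−1)/6)² = 7.111
te_Task 3 = (1 + 4·4 + 7)/6 = 24/6 = 4; σ²_Task 3 = ((7−1)/6)² = 1.000
te_Task 4 = (9 + 4·12 + 15)/6 = 72/6 = 12; σ²_Task 4 = ((15−9)/6)² = 1.000
te_Task 5 = (2 + 4·3 + 4)/6 = 18/6 = 3; σ²_Task 5 = ((4−2)/6)² = 0.111
te_Task 6 = (8 + 4·14 + 26)/6 = 90/6 = 15; σ²_Task 6 = ((26−8)/6)² = 9.000
te_Task 7 = (6 + 4·12 + 18)/6 = 72/6 = 12; σ²_Task 7 = ((18−6)/6)² = 4.000
te_Task 8 = (9 + 4·13 + 23)/6 = 84/6 = 14; σ²_Task 8 = ((23−9)/6)² = 5.444

Forward pass:
ES_Task 1 = 0; EF_Task 1 = 13
ES_Task 2 = 0; EF_Task 2 = 5
ES_Task 3 = 0; EF_Task 3 = 4
ES_Task 4 = 5; EF_Task 4 = 5+12 = 17
ES_Task 5 = 5; EF_Task 5 = 5+3 = 8
ES_Task 6 = 17; EF_Task 6 = 17+15 = 32
ES_Task 7 = max(EF_Task 2=5, EF_Task 5=8) = 8; EF_Task 7 = 8+12 = 20
ES_Task 8 = max(EF_Task 1=13, EF_Task 3=4, EF_Task 5=8, EF_Task 6=32, EF_Task 7=20) = 32; EF_Task 8 = 32+14 = 46
Expected project duration μ = 46 days. Critical path: Task 2 → Task 4 → Task 6 → Task 8.

Variance along critical path = 7.111 + 1.000 + 9.000 + 5.444 = 22.556; σ = √22.556 = 4.749 days.
Z = (41 − 46) / 4.749 = -1.053
P(T ≤ 41) = Φ(-1.053) ≈ 0.146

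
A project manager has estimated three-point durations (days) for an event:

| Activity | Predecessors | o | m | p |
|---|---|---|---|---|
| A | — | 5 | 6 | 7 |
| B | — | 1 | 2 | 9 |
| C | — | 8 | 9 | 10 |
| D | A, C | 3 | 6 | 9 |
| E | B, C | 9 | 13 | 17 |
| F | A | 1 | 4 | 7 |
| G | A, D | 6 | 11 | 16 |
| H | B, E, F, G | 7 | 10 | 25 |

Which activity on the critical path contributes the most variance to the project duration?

te_A = (5 + 4·6 + 7)/6 = 36/6 = 6; σ²_A = ((7−5)/6)² = 0.111
te_B = (1 + 4·2 + 9)/6 = 18/6 = 3; σ²_B = ((9−1)/6)² = 1.778
te_C = (8 + 4·9 + 10)/6 = 54/6 = 9; σ²_C = ((10−8)/6)² = 0.111
te_D = (3 + 4·6 + 9)/6 = 36/6 = 6; σ²_D = ((9−3)/6)² = 1.000
te_E = (9 + 4·13 + 17)/6 = 78/6 = 13; σ²_E = ((17−9)/6)² = 1.778
te_F = (1 + 4·4 + 7)/6 = 24/6 = 4; σ²_F = ((7−1)/6)² = 1.000
te_G = (6 + 4·11 + 16)/6 = 66/6 = 11; σ²_G = ((16−6)/6)² = 2.778
te_H = (7 + 4·10 + 25)/6 = 72/6 = 12; σ²_H = ((25−7)/6)² = 9.000

Forward pass:
ES_A = 0; EF_A = 6
ES_B = 0; EF_B = 3
ES_C = 0; EF_C = 9
ES_D = max(EF_A=6, EF_C=9) = 9; EF_D = 9+6 = 15
ES_E = max(EF_B=3, EF_C=9) = 9; EF_E = 9+13 = 22
ES_F = 6; EF_F = 6+4 = 10
ES_G = max(EF_A=6, EF_D=15) = 15; EF_G = 15+11 = 26
ES_H = max(EF_B=3, EF_E=22, EF_F=10, EF_G=26) = 26; EF_H = 26+12 = 38
Expected project duration μ = 38 days. Critical path: C → D → G → H.

Variances on critical path: σ²_C=0.111, σ²_D=1.000, σ²_G=2.778, σ²_H=9.000.
Largest is σ²_H = 9.000.

H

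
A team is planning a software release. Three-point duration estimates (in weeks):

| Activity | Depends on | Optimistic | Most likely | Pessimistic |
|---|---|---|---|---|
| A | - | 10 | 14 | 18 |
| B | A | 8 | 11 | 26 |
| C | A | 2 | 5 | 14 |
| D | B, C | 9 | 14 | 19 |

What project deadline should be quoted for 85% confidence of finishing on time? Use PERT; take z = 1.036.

44.8 weeks

te_A = (10 + 4·14 + 18)/6 = 84/6 = 14; σ²_A = ((18−10)/6)² = 1.778
te_B = (8 + 4·11 + 26)/6 = 78/6 = 13; σ²_B = ((26−8)/6)² = 9.000
te_C = (2 + 4·5 + 14)/6 = 36/6 = 6; σ²_C = ((14−2)/6)² = 4.000
te_D = (9 + 4·14 + 19)/6 = 84/6 = 14; σ²_D = ((19−9)/6)² = 2.778

Forward pass:
ES_A = 0; EF_A = 14
ES_B = 14; EF_B = 14+13 = 27
ES_C = 14; EF_C = 14+6 = 20
ES_D = max(EF_B=27, EF_C=20) = 27; EF_D = 27+14 = 41
Expected project duration μ = 41 weeks. Critical path: A → B → D.

Variance along critical path = 1.778 + 9.000 + 2.778 = 13.556; σ = 3.682 weeks.
D = μ + z·σ = 41 + 1.036·3.682 = 44.8 weeks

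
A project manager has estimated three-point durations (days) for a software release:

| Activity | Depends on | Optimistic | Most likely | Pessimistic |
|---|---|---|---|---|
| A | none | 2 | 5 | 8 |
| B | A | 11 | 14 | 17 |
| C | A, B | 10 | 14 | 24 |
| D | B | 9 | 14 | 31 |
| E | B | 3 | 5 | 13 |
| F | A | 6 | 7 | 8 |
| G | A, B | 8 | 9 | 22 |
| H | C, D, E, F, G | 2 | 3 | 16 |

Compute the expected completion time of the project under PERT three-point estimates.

40 days

te_A = (2 + 4·5 + 8)/6 = 30/6 = 5
te_B = (11 + 4·14 + 17)/6 = 84/6 = 14
te_C = (10 + 4·14 + 24)/6 = 90/6 = 15
te_D = (9 + 4·14 + 31)/6 = 96/6 = 16
te_E = (3 + 4·5 + 13)/6 = 36/6 = 6
te_F = (6 + 4·7 + 8)/6 = 42/6 = 7
te_G = (8 + 4·9 + 22)/6 = 66/6 = 11
te_H = (2 + 4·3 + 16)/6 = 30/6 = 5

Forward pass:
ES_A = 0; EF_A = 5
ES_B = 5; EF_B = 5+14 = 19
ES_C = max(EF_A=5, EF_B=19) = 19; EF_C = 19+15 = 34
ES_D = 19; EF_D = 19+16 = 35
ES_E = 19; EF_E = 19+6 = 25
ES_F = 5; EF_F = 5+7 = 12
ES_G = max(EF_A=5, EF_B=19) = 19; EF_G = 19+11 = 30
ES_H = max(EF_C=34, EF_D=35, EF_E=25, EF_F=12, EF_G=30) = 35; EF_H = 35+5 = 40
Expected project duration μ = 40 days. Critical path: A → B → D → H.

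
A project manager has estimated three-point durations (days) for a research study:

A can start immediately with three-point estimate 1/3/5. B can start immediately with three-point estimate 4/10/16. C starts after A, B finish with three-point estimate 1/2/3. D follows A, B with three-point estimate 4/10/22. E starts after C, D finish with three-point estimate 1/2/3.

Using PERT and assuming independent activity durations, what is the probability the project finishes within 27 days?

te_A = (1 + 4·3 + 5)/6 = 18/6 = 3; σ²_A = ((5−1)/6)² = 0.444
te_B = (4 + 4·10 + 16)/6 = 60/6 = 10; σ²_B = ((16−4)/6)² = 4.000
te_C = (1 + 4·2 + 3)/6 = 12/6 = 2; σ²_C = ((3−1)/6)² = 0.111
te_D = (4 + 4·10 + 22)/6 = 66/6 = 11; σ²_D = ((22−4)/6)² = 9.000
te_E = (1 + 4·2 + 3)/6 = 12/6 = 2; σ²_E = ((3−1)/6)² = 0.111

Forward pass:
ES_A = 0; EF_A = 3
ES_B = 0; EF_B = 10
ES_C = max(EF_A=3, EF_B=10) = 10; EF_C = 10+2 = 12
ES_D = max(EF_A=3, EF_B=10) = 10; EF_D = 10+11 = 21
ES_E = max(EF_C=12, EF_D=21) = 21; EF_E = 21+2 = 23
Expected project duration μ = 23 days. Critical path: B → D → E.

Variance along critical path = 4.000 + 9.000 + 0.111 = 13.111; σ = √13.111 = 3.621 days.
Z = (27 − 23) / 3.621 = 1.105
P(T ≤ 27) = Φ(1.105) ≈ 0.865

0.865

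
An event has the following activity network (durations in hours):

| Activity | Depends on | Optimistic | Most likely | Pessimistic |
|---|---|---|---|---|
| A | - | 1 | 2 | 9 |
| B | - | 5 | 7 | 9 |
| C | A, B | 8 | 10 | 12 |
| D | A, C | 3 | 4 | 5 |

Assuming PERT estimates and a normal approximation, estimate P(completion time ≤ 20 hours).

te_A = (1 + 4·2 + 9)/6 = 18/6 = 3; σ²_A = ((9−1)/6)² = 1.778
te_B = (5 + 4·7 + 9)/6 = 42/6 = 7; σ²_B = ((9−5)/6)² = 0.444
te_C = (8 + 4·10 + 12)/6 = 60/6 = 10; σ²_C = ((12−8)/6)² = 0.444
te_D = (3 + 4·4 + 5)/6 = 24/6 = 4; σ²_D = ((5−3)/6)² = 0.111

Forward pass:
ES_A = 0; EF_A = 3
ES_B = 0; EF_B = 7
ES_C = max(EF_A=3, EF_B=7) = 7; EF_C = 7+10 = 17
ES_D = max(EF_A=3, EF_C=17) = 17; EF_D = 17+4 = 21
Expected project duration μ = 21 hours. Critical path: B → C → D.

Variance along critical path = 0.444 + 0.444 + 0.111 = 1.000; σ = √1.000 = 1.000 hours.
Z = (20 − 21) / 1.000 = -1.000
P(T ≤ 20) = Φ(-1.000) ≈ 0.159

0.159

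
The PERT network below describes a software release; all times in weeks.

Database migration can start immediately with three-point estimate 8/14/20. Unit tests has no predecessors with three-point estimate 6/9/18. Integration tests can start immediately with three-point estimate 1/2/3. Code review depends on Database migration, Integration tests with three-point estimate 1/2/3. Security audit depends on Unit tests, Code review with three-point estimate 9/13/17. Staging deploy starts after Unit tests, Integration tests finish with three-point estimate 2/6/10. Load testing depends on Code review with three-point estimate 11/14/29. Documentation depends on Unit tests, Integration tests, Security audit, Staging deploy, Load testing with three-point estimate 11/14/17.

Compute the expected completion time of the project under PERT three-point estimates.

46 weeks

te_Database migration = (8 + 4·14 + 20)/6 = 84/6 = 14
te_Unit tests = (6 + 4·9 + 18)/6 = 60/6 = 10
te_Integration tests = (1 + 4·2 + 3)/6 = 12/6 = 2
te_Code review = (1 + 4·2 + 3)/6 = 12/6 = 2
te_Security audit = (9 + 4·13 + 17)/6 = 78/6 = 13
te_Staging deploy = (2 + 4·6 + 10)/6 = 36/6 = 6
te_Load testing = (11 + 4·14 + 29)/6 = 96/6 = 16
te_Documentation = (11 + 4·14 + 17)/6 = 84/6 = 14

Forward pass:
ES_Database migration = 0; EF_Database migration = 14
ES_Unit tests = 0; EF_Unit tests = 10
ES_Integration tests = 0; EF_Integration tests = 2
ES_Code review = max(EF_Database migration=14, EF_Integration tests=2) = 14; EF_Code review = 14+2 = 16
ES_Security audit = max(EF_Unit tests=10, EF_Code review=16) = 16; EF_Security audit = 16+13 = 29
ES_Staging deploy = max(EF_Unit tests=10, EF_Integration tests=2) = 10; EF_Staging deploy = 10+6 = 16
ES_Load testing = 16; EF_Load testing = 16+16 = 32
ES_Documentation = max(EF_Unit tests=10, EF_Integration tests=2, EF_Security audit=29, EF_Staging deploy=16, EF_Load testing=32) = 32; EF_Documentation = 32+14 = 46
Expected project duration μ = 46 weeks. Critical path: Database migration → Code review → Load testing → Documentation.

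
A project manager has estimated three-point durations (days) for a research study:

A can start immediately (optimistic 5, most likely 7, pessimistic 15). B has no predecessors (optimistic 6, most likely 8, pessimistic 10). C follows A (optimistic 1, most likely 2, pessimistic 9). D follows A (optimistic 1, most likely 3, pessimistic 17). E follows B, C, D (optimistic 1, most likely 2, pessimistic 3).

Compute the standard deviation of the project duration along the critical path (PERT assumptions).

te_A = (5 + 4·7 + 15)/6 = 48/6 = 8; σ²_A = ((15−5)/6)² = 2.778
te_B = (6 + 4·8 + 10)/6 = 48/6 = 8; σ²_B = ((10−6)/6)² = 0.444
te_C = (1 + 4·2 + 9)/6 = 18/6 = 3; σ²_C = ((9−1)/6)² = 1.778
te_D = (1 + 4·3 + 17)/6 = 30/6 = 5; σ²_D = ((17−1)/6)² = 7.111
te_E = (1 + 4·2 + 3)/6 = 12/6 = 2; σ²_E = ((3−1)/6)² = 0.111

Forward pass:
ES_A = 0; EF_A = 8
ES_B = 0; EF_B = 8
ES_C = 8; EF_C = 8+3 = 11
ES_D = 8; EF_D = 8+5 = 13
ES_E = max(EF_B=8, EF_C=11, EF_D=13) = 13; EF_E = 13+2 = 15
Expected project duration μ = 15 days. Critical path: A → D → E.

Variance along critical path = 2.778 + 7.111 + 0.111 = 10.000
σ = √10.000 = 3.162 days

3.16 days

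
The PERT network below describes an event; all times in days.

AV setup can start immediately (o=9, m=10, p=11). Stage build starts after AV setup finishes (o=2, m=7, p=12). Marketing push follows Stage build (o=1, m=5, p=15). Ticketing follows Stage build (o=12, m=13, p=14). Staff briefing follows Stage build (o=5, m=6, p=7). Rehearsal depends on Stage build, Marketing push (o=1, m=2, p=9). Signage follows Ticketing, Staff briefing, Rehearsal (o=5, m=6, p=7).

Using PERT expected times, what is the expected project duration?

36 days

te_AV setup = (9 + 4·10 + 11)/6 = 60/6 = 10
te_Stage build = (2 + 4·7 + 12)/6 = 42/6 = 7
te_Marketing push = (1 + 4·5 + 15)/6 = 36/6 = 6
te_Ticketing = (12 + 4·13 + 14)/6 = 78/6 = 13
te_Staff briefing = (5 + 4·6 + 7)/6 = 36/6 = 6
te_Rehearsal = (1 + 4·2 + 9)/6 = 18/6 = 3
te_Signage = (5 + 4·6 + 7)/6 = 36/6 = 6

Forward pass:
ES_AV setup = 0; EF_AV setup = 10
ES_Stage build = 10; EF_Stage build = 10+7 = 17
ES_Marketing push = 17; EF_Marketing push = 17+6 = 23
ES_Ticketing = 17; EF_Ticketing = 17+13 = 30
ES_Staff briefing = 17; EF_Staff briefing = 17+6 = 23
ES_Rehearsal = max(EF_Stage build=17, EF_Marketing push=23) = 23; EF_Rehearsal = 23+3 = 26
ES_Signage = max(EF_Ticketing=30, EF_Staff briefing=23, EF_Rehearsal=26) = 30; EF_Signage = 30+6 = 36
Expected project duration μ = 36 days. Critical path: AV setup → Stage build → Ticketing → Signage.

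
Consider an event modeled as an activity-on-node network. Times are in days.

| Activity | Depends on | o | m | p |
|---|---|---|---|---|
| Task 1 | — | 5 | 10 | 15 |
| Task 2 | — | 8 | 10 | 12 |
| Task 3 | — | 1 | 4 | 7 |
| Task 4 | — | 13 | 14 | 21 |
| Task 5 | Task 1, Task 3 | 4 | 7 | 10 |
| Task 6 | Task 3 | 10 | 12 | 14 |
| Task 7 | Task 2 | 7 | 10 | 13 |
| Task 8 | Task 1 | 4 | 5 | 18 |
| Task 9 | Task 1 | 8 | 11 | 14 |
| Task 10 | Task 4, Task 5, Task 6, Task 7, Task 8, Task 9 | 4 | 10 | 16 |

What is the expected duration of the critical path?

31 days

te_Task 1 = (5 + 4·10 + 15)/6 = 60/6 = 10
te_Task 2 = (8 + 4·10 + 12)/6 = 60/6 = 10
te_Task 3 = (1 + 4·4 + 7)/6 = 24/6 = 4
te_Task 4 = (13 + 4·14 + 21)/6 = 90/6 = 15
te_Task 5 = (4 + 4·7 + 10)/6 = 42/6 = 7
te_Task 6 = (10 + 4·12 + 14)/6 = 72/6 = 12
te_Task 7 = (7 + 4·10 + 13)/6 = 60/6 = 10
te_Task 8 = (4 + 4·5 + 18)/6 = 42/6 = 7
te_Task 9 = (8 + 4·11 + 14)/6 = 66/6 = 11
te_Task 10 = (4 + 4·10 + 16)/6 = 60/6 = 10

Forward pass:
ES_Task 1 = 0; EF_Task 1 = 10
ES_Task 2 = 0; EF_Task 2 = 10
ES_Task 3 = 0; EF_Task 3 = 4
ES_Task 4 = 0; EF_Task 4 = 15
ES_Task 5 = max(EF_Task 1=10, EF_Task 3=4) = 10; EF_Task 5 = 10+7 = 17
ES_Task 6 = 4; EF_Task 6 = 4+12 = 16
ES_Task 7 = 10; EF_Task 7 = 10+10 = 20
ES_Task 8 = 10; EF_Task 8 = 10+7 = 17
ES_Task 9 = 10; EF_Task 9 = 10+11 = 21
ES_Task 10 = max(EF_Task 4=15, EF_Task 5=17, EF_Task 6=16, EF_Task 7=20, EF_Task 8=17, EF_Task 9=21) = 21; EF_Task 10 = 21+10 = 31
Expected project duration μ = 31 days. Critical path: Task 1 → Task 9 → Task 10.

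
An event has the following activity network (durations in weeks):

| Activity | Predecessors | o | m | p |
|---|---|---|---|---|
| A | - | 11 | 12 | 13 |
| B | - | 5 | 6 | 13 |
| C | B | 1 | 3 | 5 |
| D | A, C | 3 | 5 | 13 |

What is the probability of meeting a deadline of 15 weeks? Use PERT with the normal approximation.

te_A = (11 + 4·12 + 13)/6 = 72/6 = 12; σ²_A = ((13−11)/6)² = 0.111
te_B = (5 + 4·6 + 13)/6 = 42/6 = 7; σ²_B = ((13−5)/6)² = 1.778
te_C = (1 + 4·3 + 5)/6 = 18/6 = 3; σ²_C = ((5−1)/6)² = 0.444
te_D = (3 + 4·5 + 13)/6 = 36/6 = 6; σ²_D = ((13−3)/6)² = 2.778

Forward pass:
ES_A = 0; EF_A = 12
ES_B = 0; EF_B = 7
ES_C = 7; EF_C = 7+3 = 10
ES_D = max(EF_A=12, EF_C=10) = 12; EF_D = 12+6 = 18
Expected project duration μ = 18 weeks. Critical path: A → D.

Variance along critical path = 0.111 + 2.778 = 2.889; σ = √2.889 = 1.700 weeks.
Z = (15 − 18) / 1.700 = -1.765
P(T ≤ 15) = Φ(-1.765) ≈ 0.039

0.039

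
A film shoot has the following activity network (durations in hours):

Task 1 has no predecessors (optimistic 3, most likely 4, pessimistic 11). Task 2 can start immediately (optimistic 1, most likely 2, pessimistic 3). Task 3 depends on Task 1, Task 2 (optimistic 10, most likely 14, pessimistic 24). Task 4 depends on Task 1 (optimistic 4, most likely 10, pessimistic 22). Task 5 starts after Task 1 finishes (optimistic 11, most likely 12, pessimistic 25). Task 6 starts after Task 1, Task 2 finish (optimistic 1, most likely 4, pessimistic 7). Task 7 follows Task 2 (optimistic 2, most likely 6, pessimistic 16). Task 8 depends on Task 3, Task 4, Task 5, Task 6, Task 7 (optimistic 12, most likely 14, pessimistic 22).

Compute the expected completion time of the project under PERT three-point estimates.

35 hours

te_Task 1 = (3 + 4·4 + 11)/6 = 30/6 = 5
te_Task 2 = (1 + 4·2 + 3)/6 = 12/6 = 2
te_Task 3 = (10 + 4·14 + 24)/6 = 90/6 = 15
te_Task 4 = (4 + 4·10 + 22)/6 = 66/6 = 11
te_Task 5 = (11 + 4·12 + 25)/6 = 84/6 = 14
te_Task 6 = (1 + 4·4 + 7)/6 = 24/6 = 4
te_Task 7 = (2 + 4·6 + 16)/6 = 42/6 = 7
te_Task 8 = (12 + 4·14 + 22)/6 = 90/6 = 15

Forward pass:
ES_Task 1 = 0; EF_Task 1 = 5
ES_Task 2 = 0; EF_Task 2 = 2
ES_Task 3 = max(EF_Task 1=5, EF_Task 2=2) = 5; EF_Task 3 = 5+15 = 20
ES_Task 4 = 5; EF_Task 4 = 5+11 = 16
ES_Task 5 = 5; EF_Task 5 = 5+14 = 19
ES_Task 6 = max(EF_Task 1=5, EF_Task 2=2) = 5; EF_Task 6 = 5+4 = 9
ES_Task 7 = 2; EF_Task 7 = 2+7 = 9
ES_Task 8 = max(EF_Task 3=20, EF_Task 4=16, EF_Task 5=19, EF_Task 6=9, EF_Task 7=9) = 20; EF_Task 8 = 20+15 = 35
Expected project duration μ = 35 hours. Critical path: Task 1 → Task 3 → Task 8.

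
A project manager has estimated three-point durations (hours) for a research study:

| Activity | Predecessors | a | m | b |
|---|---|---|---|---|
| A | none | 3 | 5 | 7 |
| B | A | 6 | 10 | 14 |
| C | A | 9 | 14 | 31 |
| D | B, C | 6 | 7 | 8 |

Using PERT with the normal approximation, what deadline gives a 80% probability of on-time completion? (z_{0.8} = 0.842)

te_A = (3 + 4·5 + 7)/6 = 30/6 = 5; σ²_A = ((7−3)/6)² = 0.444
te_B = (6 + 4·10 + 14)/6 = 60/6 = 10; σ²_B = ((14−6)/6)² = 1.778
te_C = (9 + 4·14 + 31)/6 = 96/6 = 16; σ²_C = ((31−9)/6)² = 13.444
te_D = (6 + 4·7 + 8)/6 = 42/6 = 7; σ²_D = ((8−6)/6)² = 0.111

Forward pass:
ES_A = 0; EF_A = 5
ES_B = 5; EF_B = 5+10 = 15
ES_C = 5; EF_C = 5+16 = 21
ES_D = max(EF_B=15, EF_C=21) = 21; EF_D = 21+7 = 28
Expected project duration μ = 28 hours. Critical path: A → C → D.

Variance along critical path = 0.444 + 13.444 + 0.111 = 14.000; σ = 3.742 hours.
D = μ + z·σ = 28 + 0.842·3.742 = 31.2 hours

31.2 hours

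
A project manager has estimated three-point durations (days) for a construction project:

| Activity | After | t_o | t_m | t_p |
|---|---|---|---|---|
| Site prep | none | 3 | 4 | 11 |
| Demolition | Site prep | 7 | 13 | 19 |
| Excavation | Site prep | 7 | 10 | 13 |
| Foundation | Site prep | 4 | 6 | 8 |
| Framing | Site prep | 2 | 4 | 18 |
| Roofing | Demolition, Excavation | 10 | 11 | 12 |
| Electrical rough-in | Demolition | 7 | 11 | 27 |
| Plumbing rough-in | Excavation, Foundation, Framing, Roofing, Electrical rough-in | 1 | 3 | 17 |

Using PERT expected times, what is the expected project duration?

36 days

te_Site prep = (3 + 4·4 + 11)/6 = 30/6 = 5
te_Demolition = (7 + 4·13 + 19)/6 = 78/6 = 13
te_Excavation = (7 + 4·10 + 13)/6 = 60/6 = 10
te_Foundation = (4 + 4·6 + 8)/6 = 36/6 = 6
te_Framing = (2 + 4·4 + 18)/6 = 36/6 = 6
te_Roofing = (10 + 4·11 + 12)/6 = 66/6 = 11
te_Electrical rough-in = (7 + 4·11 + 27)/6 = 78/6 = 13
te_Plumbing rough-in = (1 + 4·3 + 17)/6 = 30/6 = 5

Forward pass:
ES_Site prep = 0; EF_Site prep = 5
ES_Demolition = 5; EF_Demolition = 5+13 = 18
ES_Excavation = 5; EF_Excavation = 5+10 = 15
ES_Foundation = 5; EF_Foundation = 5+6 = 11
ES_Framing = 5; EF_Framing = 5+6 = 11
ES_Roofing = max(EF_Demolition=18, EF_Excavation=15) = 18; EF_Roofing = 18+11 = 29
ES_Electrical rough-in = 18; EF_Electrical rough-in = 18+13 = 31
ES_Plumbing rough-in = max(EF_Excavation=15, EF_Foundation=11, EF_Framing=11, EF_Roofing=29, EF_Electrical rough-in=31) = 31; EF_Plumbing rough-in = 31+5 = 36
Expected project duration μ = 36 days. Critical path: Site prep → Demolition → Electrical rough-in → Plumbing rough-in.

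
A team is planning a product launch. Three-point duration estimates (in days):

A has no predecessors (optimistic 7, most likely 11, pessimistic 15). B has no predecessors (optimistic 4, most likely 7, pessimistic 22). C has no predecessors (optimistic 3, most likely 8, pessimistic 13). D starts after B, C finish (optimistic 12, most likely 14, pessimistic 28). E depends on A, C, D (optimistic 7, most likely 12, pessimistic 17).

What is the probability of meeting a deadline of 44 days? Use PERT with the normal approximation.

te_A = (7 + 4·11 + 15)/6 = 66/6 = 11; σ²_A = ((15−7)/6)² = 1.778
te_B = (4 + 4·7 + 22)/6 = 54/6 = 9; σ²_B = ((22−4)/6)² = 9.000
te_C = (3 + 4·8 + 13)/6 = 48/6 = 8; σ²_C = ((13−3)/6)² = 2.778
te_D = (12 + 4·14 + 28)/6 = 96/6 = 16; σ²_D = ((28−12)/6)² = 7.111
te_E = (7 + 4·12 + 17)/6 = 72/6 = 12; σ²_E = ((17−7)/6)² = 2.778

Forward pass:
ES_A = 0; EF_A = 11
ES_B = 0; EF_B = 9
ES_C = 0; EF_C = 8
ES_D = max(EF_B=9, EF_C=8) = 9; EF_D = 9+16 = 25
ES_E = max(EF_A=11, EF_C=8, EF_D=25) = 25; EF_E = 25+12 = 37
Expected project duration μ = 37 days. Critical path: B → D → E.

Variance along critical path = 9.000 + 7.111 + 2.778 = 18.889; σ = √18.889 = 4.346 days.
Z = (44 − 37) / 4.346 = 1.611
P(T ≤ 44) = Φ(1.611) ≈ 0.946

0.946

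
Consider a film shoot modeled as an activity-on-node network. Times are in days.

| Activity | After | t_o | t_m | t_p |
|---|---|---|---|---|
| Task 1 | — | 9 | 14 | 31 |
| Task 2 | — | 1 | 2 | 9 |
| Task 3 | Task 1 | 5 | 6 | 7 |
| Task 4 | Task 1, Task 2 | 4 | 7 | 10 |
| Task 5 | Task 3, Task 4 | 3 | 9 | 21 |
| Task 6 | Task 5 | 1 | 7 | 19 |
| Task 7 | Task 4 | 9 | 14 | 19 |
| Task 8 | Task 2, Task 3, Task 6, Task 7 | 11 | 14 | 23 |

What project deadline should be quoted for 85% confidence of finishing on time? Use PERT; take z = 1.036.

te_Task 1 = (9 + 4·14 + 31)/6 = 96/6 = 16; σ²_Task 1 = ((31−9)/6)² = 13.444
te_Task 2 = (1 + 4·2 + 9)/6 = 18/6 = 3; σ²_Task 2 = ((9−1)/6)² = 1.778
te_Task 3 = (5 + 4·6 + 7)/6 = 36/6 = 6; σ²_Task 3 = ((7−5)/6)² = 0.111
te_Task 4 = (4 + 4·7 + 10)/6 = 42/6 = 7; σ²_Task 4 = ((10−4)/6)² = 1.000
te_Task 5 = (3 + 4·9 + 21)/6 = 60/6 = 10; σ²_Task 5 = ((21−3)/6)² = 9.000
te_Task 6 = (1 + 4·7 + 19)/6 = 48/6 = 8; σ²_Task 6 = ((19−1)/6)² = 9.000
te_Task 7 = (9 + 4·14 + 19)/6 = 84/6 = 14; σ²_Task 7 = ((19−9)/6)² = 2.778
te_Task 8 = (11 + 4·14 + 23)/6 = 90/6 = 15; σ²_Task 8 = ((23−11)/6)² = 4.000

Forward pass:
ES_Task 1 = 0; EF_Task 1 = 16
ES_Task 2 = 0; EF_Task 2 = 3
ES_Task 3 = 16; EF_Task 3 = 16+6 = 22
ES_Task 4 = max(EF_Task 1=16, EF_Task 2=3) = 16; EF_Task 4 = 16+7 = 23
ES_Task 5 = max(EF_Task 3=22, EF_Task 4=23) = 23; EF_Task 5 = 23+10 = 33
ES_Task 6 = 33; EF_Task 6 = 33+8 = 41
ES_Task 7 = 23; EF_Task 7 = 23+14 = 37
ES_Task 8 = max(EF_Task 2=3, EF_Task 3=22, EF_Task 6=41, EF_Task 7=37) = 41; EF_Task 8 = 41+15 = 56
Expected project duration μ = 56 days. Critical path: Task 1 → Task 4 → Task 5 → Task 6 → Task 8.

Variance along critical path = 13.444 + 1.000 + 9.000 + 9.000 + 4.000 = 36.444; σ = 6.037 days.
D = μ + z·σ = 56 + 1.036·6.037 = 62.3 days

62.3 days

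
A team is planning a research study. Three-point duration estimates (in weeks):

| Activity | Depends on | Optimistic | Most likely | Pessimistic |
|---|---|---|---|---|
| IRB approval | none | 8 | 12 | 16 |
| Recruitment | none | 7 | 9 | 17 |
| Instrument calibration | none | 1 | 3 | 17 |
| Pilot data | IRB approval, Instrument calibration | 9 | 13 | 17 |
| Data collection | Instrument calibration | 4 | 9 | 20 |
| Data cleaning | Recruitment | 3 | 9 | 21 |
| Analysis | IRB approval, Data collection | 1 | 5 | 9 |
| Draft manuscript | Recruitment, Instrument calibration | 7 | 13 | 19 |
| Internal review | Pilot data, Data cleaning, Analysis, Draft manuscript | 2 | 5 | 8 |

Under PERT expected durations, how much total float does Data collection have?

te_IRB approval = (8 + 4·12 + 16)/6 = 72/6 = 12
te_Recruitment = (7 + 4·9 + 17)/6 = 60/6 = 10
te_Instrument calibration = (1 + 4·3 + 17)/6 = 30/6 = 5
te_Pilot data = (9 + 4·13 + 17)/6 = 78/6 = 13
te_Data collection = (4 + 4·9 + 20)/6 = 60/6 = 10
te_Data cleaning = (3 + 4·9 + 21)/6 = 60/6 = 10
te_Analysis = (1 + 4·5 + 9)/6 = 30/6 = 5
te_Draft manuscript = (7 + 4·13 + 19)/6 = 78/6 = 13
te_Internal review = (2 + 4·5 + 8)/6 = 30/6 = 5

Forward pass:
ES_IRB approval = 0; EF_IRB approval = 12
ES_Recruitment = 0; EF_Recruitment = 10
ES_Instrument calibration = 0; EF_Instrument calibration = 5
ES_Pilot data = max(EF_IRB approval=12, EF_Instrument calibration=5) = 12; EF_Pilot data = 12+13 = 25
ES_Data collection = 5; EF_Data collection = 5+10 = 15
ES_Data cleaning = 10; EF_Data cleaning = 10+10 = 20
ES_Analysis = max(EF_IRB approval=12, EF_Data collection=15) = 15; EF_Analysis = 15+5 = 20
ES_Draft manuscript = max(EF_Recruitment=10, EF_Instrument calibration=5) = 10; EF_Draft manuscript = 10+13 = 23
ES_Internal review = max(EF_Pilot data=25, EF_Data cleaning=20, EF_Analysis=20, EF_Draft manuscript=23) = 25; EF_Internal review = 25+5 = 30
Expected project duration μ = 30 weeks. Critical path: IRB approval → Pilot data → Internal review.

Backward pass:
LF_Internal review = 30; LS_Internal review = 30−5 = 25
LF_Draft manuscript = LS_Internal review = 25; LS_Draft manuscript = 25−13 = 12
LF_Analysis = LS_Internal review = 25; LS_Analysis = 25−5 = 20
LF_Data cleaning = LS_Internal review = 25; LS_Data cleaning = 25−10 = 15
LF_Data collection = LS_Analysis = 20; LS_Data collection = 20−10 = 10
LF_Pilot data = LS_Internal review = 25; LS_Pilot data = 25−13 = 12
LF_Instrument calibration = min(LS_Pilot data=12, LS_Data collection=10, LS_Draft manuscript=12) = 10; LS_Instrument calibration = 10−5 = 5
LF_Recruitment = min(LS_Data cleaning=15, LS_Draft manuscript=12) = 12; LS_Recruitment = 12−10 = 2
LF_IRB approval = min(LS_Pilot data=12, LS_Analysis=20) = 12; LS_IRB approval = 12−12 = 0
Slack_Data collection = LS_Data collection − ES_Data collection = 10 − 5 = 5

5 weeks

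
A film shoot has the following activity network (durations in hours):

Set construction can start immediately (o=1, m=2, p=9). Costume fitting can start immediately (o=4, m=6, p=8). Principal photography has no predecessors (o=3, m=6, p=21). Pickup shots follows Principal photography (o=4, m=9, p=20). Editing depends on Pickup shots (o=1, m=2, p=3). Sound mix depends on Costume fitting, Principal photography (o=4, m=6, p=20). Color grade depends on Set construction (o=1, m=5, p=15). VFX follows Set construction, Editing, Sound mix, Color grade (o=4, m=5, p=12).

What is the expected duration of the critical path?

26 hours

te_Set construction = (1 + 4·2 + 9)/6 = 18/6 = 3
te_Costume fitting = (4 + 4·6 + 8)/6 = 36/6 = 6
te_Principal photography = (3 + 4·6 + 21)/6 = 48/6 = 8
te_Pickup shots = (4 + 4·9 + 20)/6 = 60/6 = 10
te_Editing = (1 + 4·2 + 3)/6 = 12/6 = 2
te_Sound mix = (4 + 4·6 + 20)/6 = 48/6 = 8
te_Color grade = (1 + 4·5 + 15)/6 = 36/6 = 6
te_VFX = (4 + 4·5 + 12)/6 = 36/6 = 6

Forward pass:
ES_Set construction = 0; EF_Set construction = 3
ES_Costume fitting = 0; EF_Costume fitting = 6
ES_Principal photography = 0; EF_Principal photography = 8
ES_Pickup shots = 8; EF_Pickup shots = 8+10 = 18
ES_Editing = 18; EF_Editing = 18+2 = 20
ES_Sound mix = max(EF_Costume fitting=6, EF_Principal photography=8) = 8; EF_Sound mix = 8+8 = 16
ES_Color grade = 3; EF_Color grade = 3+6 = 9
ES_VFX = max(EF_Set construction=3, EF_Editing=20, EF_Sound mix=16, EF_Color grade=9) = 20; EF_VFX = 20+6 = 26
Expected project duration μ = 26 hours. Critical path: Principal photography → Pickup shots → Editing → VFX.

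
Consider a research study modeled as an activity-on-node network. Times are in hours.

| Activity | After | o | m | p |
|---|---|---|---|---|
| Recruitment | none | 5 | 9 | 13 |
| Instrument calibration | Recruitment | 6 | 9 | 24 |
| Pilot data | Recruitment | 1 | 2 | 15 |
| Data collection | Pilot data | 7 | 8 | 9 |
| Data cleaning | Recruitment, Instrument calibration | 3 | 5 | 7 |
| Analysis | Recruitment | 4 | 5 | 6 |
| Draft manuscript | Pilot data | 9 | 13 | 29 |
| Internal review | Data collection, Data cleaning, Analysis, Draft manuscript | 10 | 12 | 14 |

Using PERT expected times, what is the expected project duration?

te_Recruitment = (5 + 4·9 + 13)/6 = 54/6 = 9
te_Instrument calibration = (6 + 4·9 + 24)/6 = 66/6 = 11
te_Pilot data = (1 + 4·2 + 15)/6 = 24/6 = 4
te_Data collection = (7 + 4·8 + 9)/6 = 48/6 = 8
te_Data cleaning = (3 + 4·5 + 7)/6 = 30/6 = 5
te_Analysis = (4 + 4·5 + 6)/6 = 30/6 = 5
te_Draft manuscript = (9 + 4·13 + 29)/6 = 90/6 = 15
te_Internal review = (10 + 4·12 + 14)/6 = 72/6 = 12

Forward pass:
ES_Recruitment = 0; EF_Recruitment = 9
ES_Instrument calibration = 9; EF_Instrument calibration = 9+11 = 20
ES_Pilot data = 9; EF_Pilot data = 9+4 = 13
ES_Data collection = 13; EF_Data collection = 13+8 = 21
ES_Data cleaning = max(EF_Recruitment=9, EF_Instrument calibration=20) = 20; EF_Data cleaning = 20+5 = 25
ES_Analysis = 9; EF_Analysis = 9+5 = 14
ES_Draft manuscript = 13; EF_Draft manuscript = 13+15 = 28
ES_Internal review = max(EF_Data collection=21, EF_Data cleaning=25, EF_Analysis=14, EF_Draft manuscript=28) = 28; EF_Internal review = 28+12 = 40
Expected project duration μ = 40 hours. Critical path: Recruitment → Pilot data → Draft manuscript → Internal review.

40 hours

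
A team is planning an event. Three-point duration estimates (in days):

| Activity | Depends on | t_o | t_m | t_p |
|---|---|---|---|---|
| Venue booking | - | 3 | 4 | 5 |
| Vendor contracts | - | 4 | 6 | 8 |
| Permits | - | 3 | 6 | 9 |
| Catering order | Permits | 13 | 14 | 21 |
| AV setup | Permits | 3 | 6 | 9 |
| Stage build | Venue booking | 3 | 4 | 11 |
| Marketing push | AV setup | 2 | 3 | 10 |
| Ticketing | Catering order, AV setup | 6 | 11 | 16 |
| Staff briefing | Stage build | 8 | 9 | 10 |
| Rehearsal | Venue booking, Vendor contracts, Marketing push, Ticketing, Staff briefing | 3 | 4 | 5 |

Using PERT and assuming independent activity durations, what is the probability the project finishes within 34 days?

0.200

te_Venue booking = (3 + 4·4 + 5)/6 = 24/6 = 4; σ²_Venue booking = ((5−3)/6)² = 0.111
te_Vendor contracts = (4 + 4·6 + 8)/6 = 36/6 = 6; σ²_Vendor contracts = ((8−4)/6)² = 0.444
te_Permits = (3 + 4·6 + 9)/6 = 36/6 = 6; σ²_Permits = ((9−3)/6)² = 1.000
te_Catering order = (13 + 4·14 + 21)/6 = 90/6 = 15; σ²_Catering order = ((21−13)/6)² = 1.778
te_AV setup = (3 + 4·6 + 9)/6 = 36/6 = 6; σ²_AV setup = ((9−3)/6)² = 1.000
te_Stage build = (3 + 4·4 + 11)/6 = 30/6 = 5; σ²_Stage build = ((11−3)/6)² = 1.778
te_Marketing push = (2 + 4·3 + 10)/6 = 24/6 = 4; σ²_Marketing push = ((10−2)/6)² = 1.778
te_Ticketing = (6 + 4·11 + 16)/6 = 66/6 = 11; σ²_Ticketing = ((16−6)/6)² = 2.778
te_Staff briefing = (8 + 4·9 + 10)/6 = 54/6 = 9; σ²_Staff briefing = ((10−8)/6)² = 0.111
te_Rehearsal = (3 + 4·4 + 5)/6 = 24/6 = 4; σ²_Rehearsal = ((5−3)/6)² = 0.111

Forward pass:
ES_Venue booking = 0; EF_Venue booking = 4
ES_Vendor contracts = 0; EF_Vendor contracts = 6
ES_Permits = 0; EF_Permits = 6
ES_Catering order = 6; EF_Catering order = 6+15 = 21
ES_AV setup = 6; EF_AV setup = 6+6 = 12
ES_Stage build = 4; EF_Stage build = 4+5 = 9
ES_Marketing push = 12; EF_Marketing push = 12+4 = 16
ES_Ticketing = max(EF_Catering order=21, EF_AV setup=12) = 21; EF_Ticketing = 21+11 = 32
ES_Staff briefing = 9; EF_Staff briefing = 9+9 = 18
ES_Rehearsal = max(EF_Venue booking=4, EF_Vendor contracts=6, EF_Marketing push=16, EF_Ticketing=32, EF_Staff briefing=18) = 32; EF_Rehearsal = 32+4 = 36
Expected project duration μ = 36 days. Critical path: Permits → Catering order → Ticketing → Rehearsal.

Variance along critical path = 1.000 + 1.778 + 2.778 + 0.111 = 5.667; σ = √5.667 = 2.380 days.
Z = (34 − 36) / 2.380 = -0.840
P(T ≤ 34) = Φ(-0.840) ≈ 0.200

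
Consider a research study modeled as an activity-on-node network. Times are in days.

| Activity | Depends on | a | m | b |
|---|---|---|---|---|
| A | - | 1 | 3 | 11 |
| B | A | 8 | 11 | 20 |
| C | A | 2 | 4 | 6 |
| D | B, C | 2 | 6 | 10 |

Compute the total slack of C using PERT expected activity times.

8 days

te_A = (1 + 4·3 + 11)/6 = 24/6 = 4
te_B = (8 + 4·11 + 20)/6 = 72/6 = 12
te_C = (2 + 4·4 + 6)/6 = 24/6 = 4
te_D = (2 + 4·6 + 10)/6 = 36/6 = 6

Forward pass:
ES_A = 0; EF_A = 4
ES_B = 4; EF_B = 4+12 = 16
ES_C = 4; EF_C = 4+4 = 8
ES_D = max(EF_B=16, EF_C=8) = 16; EF_D = 16+6 = 22
Expected project duration μ = 22 days. Critical path: A → B → D.

Backward pass:
LF_D = 22; LS_D = 22−6 = 16
LF_C = LS_D = 16; LS_C = 16−4 = 12
LF_B = LS_D = 16; LS_B = 16−12 = 4
LF_A = min(LS_B=4, LS_C=12) = 4; LS_A = 4−4 = 0
Slack_C = LS_C − ES_C = 12 − 4 = 8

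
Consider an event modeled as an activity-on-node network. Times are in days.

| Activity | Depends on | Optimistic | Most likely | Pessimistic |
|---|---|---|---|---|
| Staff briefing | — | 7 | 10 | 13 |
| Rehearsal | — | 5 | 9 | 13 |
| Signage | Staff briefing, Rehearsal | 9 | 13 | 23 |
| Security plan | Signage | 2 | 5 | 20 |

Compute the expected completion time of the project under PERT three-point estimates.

te_Staff briefing = (7 + 4·10 + 13)/6 = 60/6 = 10
te_Rehearsal = (5 + 4·9 + 13)/6 = 54/6 = 9
te_Signage = (9 + 4·13 + 23)/6 = 84/6 = 14
te_Security plan = (2 + 4·5 + 20)/6 = 42/6 = 7

Forward pass:
ES_Staff briefing = 0; EF_Staff briefing = 10
ES_Rehearsal = 0; EF_Rehearsal = 9
ES_Signage = max(EF_Staff briefing=10, EF_Rehearsal=9) = 10; EF_Signage = 10+14 = 24
ES_Security plan = 24; EF_Security plan = 24+7 = 31
Expected project duration μ = 31 days. Critical path: Staff briefing → Signage → Security plan.

31 days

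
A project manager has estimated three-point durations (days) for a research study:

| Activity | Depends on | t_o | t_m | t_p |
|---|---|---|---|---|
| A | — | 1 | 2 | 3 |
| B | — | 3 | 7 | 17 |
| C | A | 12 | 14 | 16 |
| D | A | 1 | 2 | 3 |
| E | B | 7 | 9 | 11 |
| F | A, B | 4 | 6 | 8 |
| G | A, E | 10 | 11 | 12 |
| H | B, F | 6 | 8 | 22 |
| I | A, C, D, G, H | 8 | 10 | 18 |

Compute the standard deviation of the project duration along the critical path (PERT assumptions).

te_A = (1 + 4·2 + 3)/6 = 12/6 = 2; σ²_A = ((3−1)/6)² = 0.111
te_B = (3 + 4·7 + 17)/6 = 48/6 = 8; σ²_B = ((17−3)/6)² = 5.444
te_C = (12 + 4·14 + 16)/6 = 84/6 = 14; σ²_C = ((16−12)/6)² = 0.444
te_D = (1 + 4·2 + 3)/6 = 12/6 = 2; σ²_D = ((3−1)/6)² = 0.111
te_E = (7 + 4·9 + 11)/6 = 54/6 = 9; σ²_E = ((11−7)/6)² = 0.444
te_F = (4 + 4·6 + 8)/6 = 36/6 = 6; σ²_F = ((8−4)/6)² = 0.444
te_G = (10 + 4·11 + 12)/6 = 66/6 = 11; σ²_G = ((12−10)/6)² = 0.111
te_H = (6 + 4·8 + 22)/6 = 60/6 = 10; σ²_H = ((22−6)/6)² = 7.111
te_I = (8 + 4·10 + 18)/6 = 66/6 = 11; σ²_I = ((18−8)/6)² = 2.778

Forward pass:
ES_A = 0; EF_A = 2
ES_B = 0; EF_B = 8
ES_C = 2; EF_C = 2+14 = 16
ES_D = 2; EF_D = 2+2 = 4
ES_E = 8; EF_E = 8+9 = 17
ES_F = max(EF_A=2, EF_B=8) = 8; EF_F = 8+6 = 14
ES_G = max(EF_A=2, EF_E=17) = 17; EF_G = 17+11 = 28
ES_H = max(EF_B=8, EF_F=14) = 14; EF_H = 14+10 = 24
ES_I = max(EF_A=2, EF_C=16, EF_D=4, EF_G=28, EF_H=24) = 28; EF_I = 28+11 = 39
Expected project duration μ = 39 days. Critical path: B → E → G → I.

Variance along critical path = 5.444 + 0.444 + 0.111 + 2.778 = 8.778
σ = √8.778 = 2.963 days

2.96 days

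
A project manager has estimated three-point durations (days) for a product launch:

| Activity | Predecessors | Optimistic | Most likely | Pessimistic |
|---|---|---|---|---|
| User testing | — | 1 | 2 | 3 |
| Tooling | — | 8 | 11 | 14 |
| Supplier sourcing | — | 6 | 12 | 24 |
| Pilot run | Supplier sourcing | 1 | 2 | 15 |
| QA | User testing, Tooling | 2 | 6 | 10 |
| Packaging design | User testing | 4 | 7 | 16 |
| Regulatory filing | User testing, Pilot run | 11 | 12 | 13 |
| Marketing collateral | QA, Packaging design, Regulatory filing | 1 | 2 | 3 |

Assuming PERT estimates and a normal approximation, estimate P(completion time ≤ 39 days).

te_User testing = (1 + 4·2 + 3)/6 = 12/6 = 2; σ²_User testing = ((3−1)/6)² = 0.111
te_Tooling = (8 + 4·11 + 14)/6 = 66/6 = 11; σ²_Tooling = ((14−8)/6)² = 1.000
te_Supplier sourcing = (6 + 4·12 + 24)/6 = 78/6 = 13; σ²_Supplier sourcing = ((24−6)/6)² = 9.000
te_Pilot run = (1 + 4·2 + 15)/6 = 24/6 = 4; σ²_Pilot run = ((15−1)/6)² = 5.444
te_QA = (2 + 4·6 + 10)/6 = 36/6 = 6; σ²_QA = ((10−2)/6)² = 1.778
te_Packaging design = (4 + 4·7 + 16)/6 = 48/6 = 8; σ²_Packaging design = ((16−4)/6)² = 4.000
te_Regulatory filing = (11 + 4·12 + 13)/6 = 72/6 = 12; σ²_Regulatory filing = ((13−11)/6)² = 0.111
te_Marketing collateral = (1 + 4·2 + 3)/6 = 12/6 = 2; σ²_Marketing collateral = ((3−1)/6)² = 0.111

Forward pass:
ES_User testing = 0; EF_User testing = 2
ES_Tooling = 0; EF_Tooling = 11
ES_Supplier sourcing = 0; EF_Supplier sourcing = 13
ES_Pilot run = 13; EF_Pilot run = 13+4 = 17
ES_QA = max(EF_User testing=2, EF_Tooling=11) = 11; EF_QA = 11+6 = 17
ES_Packaging design = 2; EF_Packaging design = 2+8 = 10
ES_Regulatory filing = max(EF_User testing=2, EF_Pilot run=17) = 17; EF_Regulatory filing = 17+12 = 29
ES_Marketing collateral = max(EF_QA=17, EF_Packaging design=10, EF_Regulatory filing=29) = 29; EF_Marketing collateral = 29+2 = 31
Expected project duration μ = 31 days. Critical path: Supplier sourcing → Pilot run → Regulatory filing → Marketing collateral.

Variance along critical path = 9.000 + 5.444 + 0.111 + 0.111 = 14.667; σ = √14.667 = 3.830 days.
Z = (39 − 31) / 3.830 = 2.089
P(T ≤ 39) = Φ(2.089) ≈ 0.982

0.982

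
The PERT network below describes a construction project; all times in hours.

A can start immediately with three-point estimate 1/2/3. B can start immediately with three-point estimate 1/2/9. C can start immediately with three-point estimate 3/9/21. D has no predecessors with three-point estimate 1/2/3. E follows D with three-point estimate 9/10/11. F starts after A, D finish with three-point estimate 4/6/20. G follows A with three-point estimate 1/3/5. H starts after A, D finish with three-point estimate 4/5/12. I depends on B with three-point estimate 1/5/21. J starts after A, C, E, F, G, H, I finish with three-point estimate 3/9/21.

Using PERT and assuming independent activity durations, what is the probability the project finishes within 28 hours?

te_A = (1 + 4·2 + 3)/6 = 12/6 = 2; σ²_A = ((3−1)/6)² = 0.111
te_B = (1 + 4·2 + 9)/6 = 18/6 = 3; σ²_B = ((9−1)/6)² = 1.778
te_C = (3 + 4·9 + 21)/6 = 60/6 = 10; σ²_C = ((21−3)/6)² = 9.000
te_D = (1 + 4·2 + 3)/6 = 12/6 = 2; σ²_D = ((3−1)/6)² = 0.111
te_E = (9 + 4·10 + 11)/6 = 60/6 = 10; σ²_E = ((11−9)/6)² = 0.111
te_F = (4 + 4·6 + 20)/6 = 48/6 = 8; σ²_F = ((20−4)/6)² = 7.111
te_G = (1 + 4·3 + 5)/6 = 18/6 = 3; σ²_G = ((5−1)/6)² = 0.444
te_H = (4 + 4·5 + 12)/6 = 36/6 = 6; σ²_H = ((12−4)/6)² = 1.778
te_I = (1 + 4·5 + 21)/6 = 42/6 = 7; σ²_I = ((21−1)/6)² = 11.111
te_J = (3 + 4·9 + 21)/6 = 60/6 = 10; σ²_J = ((21−3)/6)² = 9.000

Forward pass:
ES_A = 0; EF_A = 2
ES_B = 0; EF_B = 3
ES_C = 0; EF_C = 10
ES_D = 0; EF_D = 2
ES_E = 2; EF_E = 2+10 = 12
ES_F = max(EF_A=2, EF_D=2) = 2; EF_F = 2+8 = 10
ES_G = 2; EF_G = 2+3 = 5
ES_H = max(EF_A=2, EF_D=2) = 2; EF_H = 2+6 = 8
ES_I = 3; EF_I = 3+7 = 10
ES_J = max(EF_A=2, EF_C=10, EF_E=12, EF_F=10, EF_G=5, EF_H=8, EF_I=10) = 12; EF_J = 12+10 = 22
Expected project duration μ = 22 hours. Critical path: D → E → J.

Variance along critical path = 0.111 + 0.111 + 9.000 = 9.222; σ = √9.222 = 3.037 hours.
Z = (28 − 22) / 3.037 = 1.976
P(T ≤ 28) = Φ(1.976) ≈ 0.976

0.976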